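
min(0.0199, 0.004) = 0.004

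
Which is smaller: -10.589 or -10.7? -10.7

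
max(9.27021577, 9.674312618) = 9.674312618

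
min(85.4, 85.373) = 85.373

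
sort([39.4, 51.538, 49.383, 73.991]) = [39.4, 49.383, 51.538, 73.991]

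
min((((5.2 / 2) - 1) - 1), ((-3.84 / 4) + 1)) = 0.04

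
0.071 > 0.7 False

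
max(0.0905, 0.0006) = 0.0905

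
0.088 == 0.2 False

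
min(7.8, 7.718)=7.718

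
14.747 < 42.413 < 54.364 True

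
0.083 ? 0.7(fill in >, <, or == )<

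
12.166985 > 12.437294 False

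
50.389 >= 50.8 False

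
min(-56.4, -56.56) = -56.56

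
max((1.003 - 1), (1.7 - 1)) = 0.7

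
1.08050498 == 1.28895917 False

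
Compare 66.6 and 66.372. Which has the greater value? 66.6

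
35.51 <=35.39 False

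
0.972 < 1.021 True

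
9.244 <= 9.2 False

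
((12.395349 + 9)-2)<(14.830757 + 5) True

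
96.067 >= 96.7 False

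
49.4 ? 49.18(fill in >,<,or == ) >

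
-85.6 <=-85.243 True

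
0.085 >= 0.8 False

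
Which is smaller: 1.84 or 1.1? 1.1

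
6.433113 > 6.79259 False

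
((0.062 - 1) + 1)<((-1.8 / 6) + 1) True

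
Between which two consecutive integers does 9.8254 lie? 9 and 10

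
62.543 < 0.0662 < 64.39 False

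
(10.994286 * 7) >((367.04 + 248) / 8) True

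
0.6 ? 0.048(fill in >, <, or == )>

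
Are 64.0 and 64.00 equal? Yes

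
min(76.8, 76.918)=76.8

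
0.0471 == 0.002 False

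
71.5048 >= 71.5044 True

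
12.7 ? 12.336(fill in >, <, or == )>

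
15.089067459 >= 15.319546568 False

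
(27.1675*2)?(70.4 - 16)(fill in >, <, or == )<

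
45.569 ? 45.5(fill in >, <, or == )>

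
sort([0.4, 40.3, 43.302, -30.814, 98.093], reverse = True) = [98.093, 43.302, 40.3, 0.4, -30.814]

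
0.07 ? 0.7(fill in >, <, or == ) <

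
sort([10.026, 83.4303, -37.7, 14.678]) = [-37.7, 10.026, 14.678, 83.4303]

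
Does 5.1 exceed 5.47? No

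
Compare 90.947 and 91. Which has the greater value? 91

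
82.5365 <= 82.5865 True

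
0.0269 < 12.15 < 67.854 True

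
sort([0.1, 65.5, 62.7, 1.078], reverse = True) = [65.5, 62.7, 1.078, 0.1]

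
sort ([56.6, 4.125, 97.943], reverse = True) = [97.943, 56.6, 4.125]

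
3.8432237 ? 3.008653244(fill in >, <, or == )>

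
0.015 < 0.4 True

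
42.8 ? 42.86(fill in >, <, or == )<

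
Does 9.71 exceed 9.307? Yes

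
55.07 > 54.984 True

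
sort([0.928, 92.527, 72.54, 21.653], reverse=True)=[92.527, 72.54, 21.653, 0.928]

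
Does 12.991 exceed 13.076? No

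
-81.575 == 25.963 False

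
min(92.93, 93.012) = 92.93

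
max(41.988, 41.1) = 41.988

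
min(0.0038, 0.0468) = 0.0038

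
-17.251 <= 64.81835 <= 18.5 False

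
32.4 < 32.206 False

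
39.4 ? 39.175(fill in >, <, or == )>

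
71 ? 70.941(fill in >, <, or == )>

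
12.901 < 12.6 False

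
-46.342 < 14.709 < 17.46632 True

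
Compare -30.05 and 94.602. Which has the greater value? 94.602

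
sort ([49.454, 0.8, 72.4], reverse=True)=[72.4, 49.454, 0.8]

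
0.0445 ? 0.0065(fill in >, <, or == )>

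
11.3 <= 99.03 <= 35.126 False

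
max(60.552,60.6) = 60.6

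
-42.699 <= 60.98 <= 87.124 True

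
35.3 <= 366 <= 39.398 False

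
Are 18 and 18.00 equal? Yes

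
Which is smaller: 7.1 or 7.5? 7.1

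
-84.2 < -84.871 False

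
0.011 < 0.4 True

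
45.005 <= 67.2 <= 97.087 True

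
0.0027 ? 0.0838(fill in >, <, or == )<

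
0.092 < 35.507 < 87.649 True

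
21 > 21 False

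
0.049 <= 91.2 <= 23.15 False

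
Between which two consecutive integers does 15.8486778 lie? 15 and 16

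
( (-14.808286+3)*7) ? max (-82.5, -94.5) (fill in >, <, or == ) <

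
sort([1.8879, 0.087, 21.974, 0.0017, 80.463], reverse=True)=[80.463, 21.974, 1.8879, 0.087, 0.0017]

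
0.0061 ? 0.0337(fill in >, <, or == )<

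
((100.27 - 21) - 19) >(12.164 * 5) False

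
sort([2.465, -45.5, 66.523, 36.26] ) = [-45.5, 2.465, 36.26, 66.523]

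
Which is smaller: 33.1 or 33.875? 33.1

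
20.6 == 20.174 False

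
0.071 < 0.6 True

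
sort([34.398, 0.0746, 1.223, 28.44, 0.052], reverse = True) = [34.398, 28.44, 1.223, 0.0746, 0.052]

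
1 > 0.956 True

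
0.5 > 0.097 True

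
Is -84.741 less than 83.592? Yes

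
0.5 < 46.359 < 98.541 True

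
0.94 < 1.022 True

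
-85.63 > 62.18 False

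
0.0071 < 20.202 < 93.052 True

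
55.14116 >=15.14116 True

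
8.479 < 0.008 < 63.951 False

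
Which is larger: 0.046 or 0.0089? 0.046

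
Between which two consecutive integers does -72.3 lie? -73 and -72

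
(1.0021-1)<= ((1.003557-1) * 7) True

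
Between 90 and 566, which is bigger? 566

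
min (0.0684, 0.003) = 0.003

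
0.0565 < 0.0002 False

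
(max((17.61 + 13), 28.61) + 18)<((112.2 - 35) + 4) True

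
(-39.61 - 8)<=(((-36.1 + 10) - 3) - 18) True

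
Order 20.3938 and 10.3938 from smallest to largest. 10.3938, 20.3938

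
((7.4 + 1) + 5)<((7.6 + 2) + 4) True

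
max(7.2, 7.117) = 7.2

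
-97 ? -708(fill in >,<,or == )>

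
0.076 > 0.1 False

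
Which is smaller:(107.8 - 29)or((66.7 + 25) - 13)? ((66.7 + 25) - 13)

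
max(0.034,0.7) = 0.7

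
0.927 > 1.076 False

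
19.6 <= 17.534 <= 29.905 False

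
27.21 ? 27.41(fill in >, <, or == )<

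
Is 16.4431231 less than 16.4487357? Yes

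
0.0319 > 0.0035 True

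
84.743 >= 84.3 True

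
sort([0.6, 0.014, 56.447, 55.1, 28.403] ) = [0.014, 0.6, 28.403, 55.1, 56.447]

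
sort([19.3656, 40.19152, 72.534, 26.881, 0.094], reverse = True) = [72.534, 40.19152, 26.881, 19.3656, 0.094]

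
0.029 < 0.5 True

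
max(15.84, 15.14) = 15.84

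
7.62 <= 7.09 False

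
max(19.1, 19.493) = 19.493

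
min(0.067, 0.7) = 0.067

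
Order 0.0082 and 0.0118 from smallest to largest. 0.0082, 0.0118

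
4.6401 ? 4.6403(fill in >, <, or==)<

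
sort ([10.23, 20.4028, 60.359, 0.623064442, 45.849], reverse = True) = [60.359, 45.849, 20.4028, 10.23, 0.623064442]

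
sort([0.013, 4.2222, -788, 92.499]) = [-788, 0.013, 4.2222, 92.499]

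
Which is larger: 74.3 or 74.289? 74.3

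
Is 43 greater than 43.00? No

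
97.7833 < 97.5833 False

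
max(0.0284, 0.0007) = 0.0284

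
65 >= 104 False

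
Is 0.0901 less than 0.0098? No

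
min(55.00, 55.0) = 55.00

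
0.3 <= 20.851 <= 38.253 True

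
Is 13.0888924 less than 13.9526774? Yes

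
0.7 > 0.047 True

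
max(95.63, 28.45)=95.63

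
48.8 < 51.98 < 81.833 True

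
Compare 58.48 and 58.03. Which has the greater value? 58.48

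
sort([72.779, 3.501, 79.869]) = [3.501, 72.779, 79.869]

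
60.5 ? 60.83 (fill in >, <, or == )<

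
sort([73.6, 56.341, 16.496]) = [16.496, 56.341, 73.6]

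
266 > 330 False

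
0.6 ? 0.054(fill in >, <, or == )>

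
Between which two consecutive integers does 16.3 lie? 16 and 17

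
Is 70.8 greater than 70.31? Yes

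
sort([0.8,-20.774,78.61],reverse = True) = [78.61,0.8,-20.774]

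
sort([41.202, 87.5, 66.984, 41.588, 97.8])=[41.202, 41.588, 66.984, 87.5, 97.8]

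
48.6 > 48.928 False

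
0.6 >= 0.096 True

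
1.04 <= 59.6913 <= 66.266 True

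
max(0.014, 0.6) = 0.6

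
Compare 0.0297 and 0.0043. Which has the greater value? 0.0297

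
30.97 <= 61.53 True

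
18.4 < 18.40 False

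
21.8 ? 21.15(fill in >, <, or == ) >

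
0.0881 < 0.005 False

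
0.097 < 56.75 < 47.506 False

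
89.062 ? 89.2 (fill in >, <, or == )<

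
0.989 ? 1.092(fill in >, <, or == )<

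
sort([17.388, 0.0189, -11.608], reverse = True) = [17.388, 0.0189, -11.608]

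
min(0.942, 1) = 0.942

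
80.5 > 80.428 True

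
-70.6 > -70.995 True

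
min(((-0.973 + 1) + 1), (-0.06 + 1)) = 0.94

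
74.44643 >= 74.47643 False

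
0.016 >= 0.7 False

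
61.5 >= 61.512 False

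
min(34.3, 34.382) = 34.3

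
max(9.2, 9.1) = 9.2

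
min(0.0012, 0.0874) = 0.0012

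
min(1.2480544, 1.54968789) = 1.2480544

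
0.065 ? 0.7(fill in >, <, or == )<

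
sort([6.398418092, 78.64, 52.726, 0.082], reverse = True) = [78.64, 52.726, 6.398418092, 0.082]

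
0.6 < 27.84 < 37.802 True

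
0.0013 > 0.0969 False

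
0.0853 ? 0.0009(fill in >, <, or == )>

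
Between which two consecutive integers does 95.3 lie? 95 and 96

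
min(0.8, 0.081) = 0.081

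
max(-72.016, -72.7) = -72.016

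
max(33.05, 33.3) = 33.3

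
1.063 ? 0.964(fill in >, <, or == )>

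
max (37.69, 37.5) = 37.69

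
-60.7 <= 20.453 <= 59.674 True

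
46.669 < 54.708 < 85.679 True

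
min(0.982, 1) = 0.982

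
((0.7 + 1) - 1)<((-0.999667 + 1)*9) False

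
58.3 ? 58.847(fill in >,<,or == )<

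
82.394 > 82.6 False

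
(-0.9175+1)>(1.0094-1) True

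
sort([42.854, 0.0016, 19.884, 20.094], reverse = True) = [42.854, 20.094, 19.884, 0.0016]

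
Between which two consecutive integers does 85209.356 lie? 85209 and 85210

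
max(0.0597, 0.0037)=0.0597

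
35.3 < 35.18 False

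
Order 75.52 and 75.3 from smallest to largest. 75.3, 75.52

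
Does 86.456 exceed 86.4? Yes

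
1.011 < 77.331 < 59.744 False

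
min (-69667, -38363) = -69667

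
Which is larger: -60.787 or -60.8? -60.787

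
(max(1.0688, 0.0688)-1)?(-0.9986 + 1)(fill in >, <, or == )>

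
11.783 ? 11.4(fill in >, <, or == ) >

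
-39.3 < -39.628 False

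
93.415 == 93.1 False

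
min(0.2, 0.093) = 0.093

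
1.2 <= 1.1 False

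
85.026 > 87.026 False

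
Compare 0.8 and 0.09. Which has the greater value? 0.8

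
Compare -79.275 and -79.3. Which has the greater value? -79.275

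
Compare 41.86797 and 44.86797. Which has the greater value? 44.86797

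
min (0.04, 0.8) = 0.04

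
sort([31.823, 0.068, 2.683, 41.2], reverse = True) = [41.2, 31.823, 2.683, 0.068]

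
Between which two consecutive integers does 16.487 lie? 16 and 17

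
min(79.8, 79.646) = 79.646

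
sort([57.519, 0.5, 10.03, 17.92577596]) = [0.5, 10.03, 17.92577596, 57.519]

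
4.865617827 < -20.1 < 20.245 False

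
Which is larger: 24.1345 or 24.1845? 24.1845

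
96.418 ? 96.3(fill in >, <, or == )>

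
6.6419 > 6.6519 False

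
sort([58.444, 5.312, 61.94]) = [5.312, 58.444, 61.94]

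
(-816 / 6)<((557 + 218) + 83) True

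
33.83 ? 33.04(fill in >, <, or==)>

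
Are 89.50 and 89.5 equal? Yes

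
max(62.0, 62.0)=62.0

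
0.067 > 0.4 False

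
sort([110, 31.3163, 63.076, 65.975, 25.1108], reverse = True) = [110, 65.975, 63.076, 31.3163, 25.1108]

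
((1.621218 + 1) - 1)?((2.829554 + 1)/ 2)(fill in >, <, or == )<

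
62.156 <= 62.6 True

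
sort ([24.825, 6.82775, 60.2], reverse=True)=[60.2, 24.825, 6.82775]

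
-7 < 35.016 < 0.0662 False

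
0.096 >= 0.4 False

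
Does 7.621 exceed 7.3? Yes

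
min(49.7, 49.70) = 49.7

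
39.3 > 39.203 True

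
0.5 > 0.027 True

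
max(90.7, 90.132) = 90.7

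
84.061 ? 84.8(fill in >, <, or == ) <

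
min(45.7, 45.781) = 45.7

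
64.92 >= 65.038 False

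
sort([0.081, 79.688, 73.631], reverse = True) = [79.688, 73.631, 0.081]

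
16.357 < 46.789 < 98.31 True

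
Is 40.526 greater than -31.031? Yes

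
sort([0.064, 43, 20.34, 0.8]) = [0.064, 0.8, 20.34, 43]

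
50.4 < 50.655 True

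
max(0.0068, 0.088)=0.088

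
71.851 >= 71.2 True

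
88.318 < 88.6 True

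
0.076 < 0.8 True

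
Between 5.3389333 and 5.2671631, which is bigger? 5.3389333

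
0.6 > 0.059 True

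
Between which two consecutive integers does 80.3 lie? 80 and 81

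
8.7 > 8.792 False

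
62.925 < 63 True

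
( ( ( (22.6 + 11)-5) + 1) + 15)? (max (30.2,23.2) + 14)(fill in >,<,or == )>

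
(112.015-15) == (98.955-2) False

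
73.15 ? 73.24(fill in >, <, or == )<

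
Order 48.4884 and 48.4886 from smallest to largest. 48.4884, 48.4886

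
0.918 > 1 False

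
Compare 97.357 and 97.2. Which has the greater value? 97.357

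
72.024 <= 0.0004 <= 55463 False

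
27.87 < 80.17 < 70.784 False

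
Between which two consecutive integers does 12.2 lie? 12 and 13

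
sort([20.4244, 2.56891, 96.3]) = [2.56891, 20.4244, 96.3]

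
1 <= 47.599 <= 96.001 True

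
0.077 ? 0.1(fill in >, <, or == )<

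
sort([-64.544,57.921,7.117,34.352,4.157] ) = [-64.544,4.157,7.117,34.352,57.921]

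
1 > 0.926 True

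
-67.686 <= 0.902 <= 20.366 True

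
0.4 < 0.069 False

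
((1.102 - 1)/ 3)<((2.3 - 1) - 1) True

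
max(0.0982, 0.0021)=0.0982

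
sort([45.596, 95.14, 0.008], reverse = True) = [95.14, 45.596, 0.008]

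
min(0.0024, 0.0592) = 0.0024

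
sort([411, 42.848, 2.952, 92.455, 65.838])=[2.952, 42.848, 65.838, 92.455, 411]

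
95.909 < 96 True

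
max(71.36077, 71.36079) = 71.36079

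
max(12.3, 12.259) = 12.3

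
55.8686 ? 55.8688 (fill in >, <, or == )<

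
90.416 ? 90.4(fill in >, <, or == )>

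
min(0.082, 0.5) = 0.082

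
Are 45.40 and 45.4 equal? Yes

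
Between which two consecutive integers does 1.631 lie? 1 and 2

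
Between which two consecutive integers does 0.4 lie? 0 and 1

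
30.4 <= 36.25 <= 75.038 True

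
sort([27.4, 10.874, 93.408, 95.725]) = [10.874, 27.4, 93.408, 95.725]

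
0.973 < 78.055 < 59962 True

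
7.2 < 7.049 False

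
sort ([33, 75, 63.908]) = [33, 63.908, 75]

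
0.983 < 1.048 True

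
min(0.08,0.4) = 0.08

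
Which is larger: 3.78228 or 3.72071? 3.78228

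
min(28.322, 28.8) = 28.322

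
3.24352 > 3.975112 False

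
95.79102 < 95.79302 True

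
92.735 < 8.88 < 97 False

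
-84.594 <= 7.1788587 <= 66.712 True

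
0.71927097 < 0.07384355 False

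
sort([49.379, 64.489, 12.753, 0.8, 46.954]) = [0.8, 12.753, 46.954, 49.379, 64.489]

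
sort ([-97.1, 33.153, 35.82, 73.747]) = [-97.1, 33.153, 35.82, 73.747]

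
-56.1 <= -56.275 False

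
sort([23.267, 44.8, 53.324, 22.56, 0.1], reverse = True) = [53.324, 44.8, 23.267, 22.56, 0.1]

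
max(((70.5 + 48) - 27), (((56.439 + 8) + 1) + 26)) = 91.5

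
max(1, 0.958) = 1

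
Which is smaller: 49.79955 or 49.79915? 49.79915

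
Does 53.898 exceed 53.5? Yes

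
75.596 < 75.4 False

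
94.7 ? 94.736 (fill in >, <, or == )<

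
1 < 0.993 False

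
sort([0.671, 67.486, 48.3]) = [0.671, 48.3, 67.486]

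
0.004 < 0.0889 True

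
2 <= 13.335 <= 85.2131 True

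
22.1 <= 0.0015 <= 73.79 False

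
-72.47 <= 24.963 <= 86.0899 True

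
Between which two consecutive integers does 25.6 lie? 25 and 26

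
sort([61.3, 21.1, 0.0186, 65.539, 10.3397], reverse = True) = [65.539, 61.3, 21.1, 10.3397, 0.0186]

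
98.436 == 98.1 False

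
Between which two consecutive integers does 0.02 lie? 0 and 1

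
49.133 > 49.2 False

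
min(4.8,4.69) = 4.69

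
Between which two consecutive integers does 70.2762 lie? 70 and 71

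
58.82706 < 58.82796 True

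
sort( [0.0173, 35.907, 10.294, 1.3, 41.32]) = [0.0173, 1.3, 10.294, 35.907, 41.32]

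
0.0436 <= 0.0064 False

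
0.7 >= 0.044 True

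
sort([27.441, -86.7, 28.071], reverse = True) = [28.071, 27.441, -86.7]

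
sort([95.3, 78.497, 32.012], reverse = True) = [95.3, 78.497, 32.012]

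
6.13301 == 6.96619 False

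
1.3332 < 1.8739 True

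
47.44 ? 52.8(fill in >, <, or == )<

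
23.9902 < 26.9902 True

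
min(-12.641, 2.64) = -12.641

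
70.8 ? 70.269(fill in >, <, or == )>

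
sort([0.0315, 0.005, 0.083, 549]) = [0.005, 0.0315, 0.083, 549]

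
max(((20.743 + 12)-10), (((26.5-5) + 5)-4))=22.743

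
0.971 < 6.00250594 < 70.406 True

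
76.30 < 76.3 False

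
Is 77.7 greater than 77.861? No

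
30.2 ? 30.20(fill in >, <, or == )==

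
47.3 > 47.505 False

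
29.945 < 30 True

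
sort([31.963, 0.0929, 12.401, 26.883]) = [0.0929, 12.401, 26.883, 31.963]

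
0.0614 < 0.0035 False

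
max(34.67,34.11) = 34.67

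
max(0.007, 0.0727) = 0.0727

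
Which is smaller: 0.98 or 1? 0.98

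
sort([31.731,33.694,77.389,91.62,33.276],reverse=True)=[91.62,77.389,33.694,33.276,31.731]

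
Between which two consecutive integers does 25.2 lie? 25 and 26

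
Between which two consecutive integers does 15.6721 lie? 15 and 16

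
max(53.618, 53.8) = 53.8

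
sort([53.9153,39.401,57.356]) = [39.401,53.9153,57.356]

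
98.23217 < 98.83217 True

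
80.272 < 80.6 True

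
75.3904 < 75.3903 False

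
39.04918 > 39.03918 True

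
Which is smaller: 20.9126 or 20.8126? 20.8126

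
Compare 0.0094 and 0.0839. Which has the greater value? 0.0839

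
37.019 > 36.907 True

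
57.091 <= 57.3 True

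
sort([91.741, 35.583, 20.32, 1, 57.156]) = [1, 20.32, 35.583, 57.156, 91.741]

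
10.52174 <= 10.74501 True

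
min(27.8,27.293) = 27.293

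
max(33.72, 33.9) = 33.9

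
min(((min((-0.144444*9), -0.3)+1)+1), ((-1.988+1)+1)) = 0.012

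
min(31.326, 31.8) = 31.326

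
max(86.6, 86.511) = 86.6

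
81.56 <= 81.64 True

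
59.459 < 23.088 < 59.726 False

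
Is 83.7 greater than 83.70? No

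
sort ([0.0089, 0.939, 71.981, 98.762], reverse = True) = [98.762, 71.981, 0.939, 0.0089]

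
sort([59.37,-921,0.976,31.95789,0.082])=[-921,0.082,0.976,31.95789,59.37]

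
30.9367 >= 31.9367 False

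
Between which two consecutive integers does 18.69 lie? 18 and 19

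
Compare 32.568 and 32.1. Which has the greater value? 32.568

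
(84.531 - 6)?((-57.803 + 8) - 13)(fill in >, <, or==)>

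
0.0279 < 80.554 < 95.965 True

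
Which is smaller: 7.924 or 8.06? 7.924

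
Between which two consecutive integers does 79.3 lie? 79 and 80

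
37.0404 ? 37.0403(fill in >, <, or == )>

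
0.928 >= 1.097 False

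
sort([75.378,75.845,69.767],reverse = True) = [75.845,75.378,69.767]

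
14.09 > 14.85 False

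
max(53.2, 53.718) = 53.718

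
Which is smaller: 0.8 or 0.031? 0.031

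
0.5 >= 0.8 False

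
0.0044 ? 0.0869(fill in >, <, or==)<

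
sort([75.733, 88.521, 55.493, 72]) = [55.493, 72, 75.733, 88.521]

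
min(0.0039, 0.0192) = 0.0039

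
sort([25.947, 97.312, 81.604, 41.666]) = [25.947, 41.666, 81.604, 97.312]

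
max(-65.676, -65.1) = -65.1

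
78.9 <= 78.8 False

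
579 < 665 True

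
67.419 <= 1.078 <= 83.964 False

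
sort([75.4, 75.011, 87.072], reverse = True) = [87.072, 75.4, 75.011]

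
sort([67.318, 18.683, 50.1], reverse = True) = [67.318, 50.1, 18.683]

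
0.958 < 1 True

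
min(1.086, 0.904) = 0.904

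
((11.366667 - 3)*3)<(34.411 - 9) True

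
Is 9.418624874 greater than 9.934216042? No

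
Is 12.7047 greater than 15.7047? No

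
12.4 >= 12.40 True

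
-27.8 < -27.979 False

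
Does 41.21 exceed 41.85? No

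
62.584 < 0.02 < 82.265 False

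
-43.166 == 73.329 False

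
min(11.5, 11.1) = 11.1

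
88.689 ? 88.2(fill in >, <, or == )>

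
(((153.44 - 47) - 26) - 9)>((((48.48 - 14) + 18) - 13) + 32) False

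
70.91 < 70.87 False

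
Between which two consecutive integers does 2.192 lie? 2 and 3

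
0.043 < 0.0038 False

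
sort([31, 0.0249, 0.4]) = [0.0249, 0.4, 31]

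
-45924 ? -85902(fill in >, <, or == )>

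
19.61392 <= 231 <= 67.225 False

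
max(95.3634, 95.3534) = 95.3634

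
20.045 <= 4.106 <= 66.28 False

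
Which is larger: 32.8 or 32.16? 32.8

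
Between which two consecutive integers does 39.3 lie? 39 and 40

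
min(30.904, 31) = 30.904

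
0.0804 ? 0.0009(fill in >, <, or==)>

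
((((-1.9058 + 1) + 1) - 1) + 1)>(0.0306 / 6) True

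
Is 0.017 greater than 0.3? No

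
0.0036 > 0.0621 False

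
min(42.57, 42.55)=42.55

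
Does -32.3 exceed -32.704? Yes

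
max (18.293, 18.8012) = 18.8012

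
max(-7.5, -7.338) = -7.338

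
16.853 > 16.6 True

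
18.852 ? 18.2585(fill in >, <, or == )>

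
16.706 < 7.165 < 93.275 False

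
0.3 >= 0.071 True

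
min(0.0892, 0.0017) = 0.0017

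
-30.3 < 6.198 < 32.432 True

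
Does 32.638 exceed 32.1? Yes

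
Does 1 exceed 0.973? Yes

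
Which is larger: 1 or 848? 848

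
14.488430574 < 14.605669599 True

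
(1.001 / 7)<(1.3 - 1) True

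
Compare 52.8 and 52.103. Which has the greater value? 52.8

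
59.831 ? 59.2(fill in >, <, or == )>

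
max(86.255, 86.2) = 86.255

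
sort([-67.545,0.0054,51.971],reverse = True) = [51.971,0.0054,-67.545]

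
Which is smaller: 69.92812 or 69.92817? 69.92812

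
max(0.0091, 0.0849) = 0.0849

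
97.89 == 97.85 False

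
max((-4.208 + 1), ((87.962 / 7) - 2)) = 10.566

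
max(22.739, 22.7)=22.739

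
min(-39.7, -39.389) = -39.7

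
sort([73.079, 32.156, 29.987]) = [29.987, 32.156, 73.079]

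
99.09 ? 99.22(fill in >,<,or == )<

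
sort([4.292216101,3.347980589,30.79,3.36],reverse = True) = [30.79,4.292216101,3.36,3.347980589]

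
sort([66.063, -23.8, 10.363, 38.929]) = [-23.8, 10.363, 38.929, 66.063]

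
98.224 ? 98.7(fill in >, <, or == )<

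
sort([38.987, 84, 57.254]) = [38.987, 57.254, 84]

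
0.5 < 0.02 False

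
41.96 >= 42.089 False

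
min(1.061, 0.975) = 0.975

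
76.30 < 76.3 False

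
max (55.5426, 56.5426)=56.5426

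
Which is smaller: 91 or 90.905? 90.905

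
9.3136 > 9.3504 False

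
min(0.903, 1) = 0.903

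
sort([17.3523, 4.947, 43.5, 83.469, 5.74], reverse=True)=[83.469, 43.5, 17.3523, 5.74, 4.947]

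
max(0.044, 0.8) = 0.8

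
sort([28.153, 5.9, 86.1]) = [5.9, 28.153, 86.1]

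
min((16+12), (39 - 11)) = 28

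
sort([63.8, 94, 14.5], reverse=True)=[94, 63.8, 14.5]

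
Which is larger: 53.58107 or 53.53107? 53.58107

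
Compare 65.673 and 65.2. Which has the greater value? 65.673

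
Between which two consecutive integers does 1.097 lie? 1 and 2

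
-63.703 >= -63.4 False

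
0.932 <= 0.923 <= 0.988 False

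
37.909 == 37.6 False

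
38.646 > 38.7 False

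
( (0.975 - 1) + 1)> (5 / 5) False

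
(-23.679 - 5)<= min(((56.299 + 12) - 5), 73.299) True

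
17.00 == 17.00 True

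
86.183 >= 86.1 True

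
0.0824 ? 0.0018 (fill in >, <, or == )>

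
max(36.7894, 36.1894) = 36.7894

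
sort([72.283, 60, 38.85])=[38.85, 60, 72.283]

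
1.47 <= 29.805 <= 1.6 False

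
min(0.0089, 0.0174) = 0.0089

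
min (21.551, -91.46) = -91.46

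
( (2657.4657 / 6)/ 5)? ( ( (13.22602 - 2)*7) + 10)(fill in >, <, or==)>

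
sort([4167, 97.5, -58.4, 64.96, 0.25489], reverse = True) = [4167, 97.5, 64.96, 0.25489, -58.4]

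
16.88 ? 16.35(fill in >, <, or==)>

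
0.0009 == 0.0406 False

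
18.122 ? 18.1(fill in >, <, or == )>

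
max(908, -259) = 908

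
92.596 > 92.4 True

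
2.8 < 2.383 False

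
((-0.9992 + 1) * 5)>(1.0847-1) False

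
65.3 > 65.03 True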